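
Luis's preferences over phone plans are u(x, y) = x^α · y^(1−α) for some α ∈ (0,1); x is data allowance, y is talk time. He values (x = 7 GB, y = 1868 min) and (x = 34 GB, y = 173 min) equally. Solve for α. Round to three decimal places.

α ≈ 0.601

Set the two utilities equal: 7^α·1868^(1−α) = 34^α·173^(1−α).
Taking logs: α·ln 7 + (1−α)·ln 1868 = α·ln 34 + (1−α)·ln 173, i.e. α·-1.580450 = (1−α)·-2.379332.
Thus α·(-3.959782) = -2.379332, so α = -2.379332/-3.959782 ≈ 0.601.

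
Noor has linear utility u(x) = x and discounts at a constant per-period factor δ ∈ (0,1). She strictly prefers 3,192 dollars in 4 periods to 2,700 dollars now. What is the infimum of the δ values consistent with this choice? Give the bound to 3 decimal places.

δ > 0.959

The preference means 2700 < δ^4·3192.
Dividing by 3192: δ^4 > 0.84586. Both sides are positive, so the 4th root keeps the direction.
δ > (2700/3192)^(1/4) ≈ 0.959.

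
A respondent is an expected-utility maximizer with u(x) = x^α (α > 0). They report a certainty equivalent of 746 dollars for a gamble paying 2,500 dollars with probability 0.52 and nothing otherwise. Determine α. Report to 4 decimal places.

EU(lottery) = 0.52·2500^α + 0.48·0 = 0.52·2500^α.
Indifference: 746^α = 0.52·2500^α, so (746/2500)^α = 0.52.
α = ln(0.52) / ln(746/2500) = -0.6539265/-1.2093204 ≈ 0.5407.

α ≈ 0.5407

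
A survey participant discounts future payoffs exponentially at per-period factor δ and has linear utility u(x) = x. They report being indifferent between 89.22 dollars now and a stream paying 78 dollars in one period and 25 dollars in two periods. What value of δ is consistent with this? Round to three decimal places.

δ ≈ 0.890

The stream is worth 78δ + 25δ² today, so 78δ + 25δ² = 89.22.
That is, 25δ² + 78δ − 89.22 = 0, a quadratic in δ.
By the quadratic formula (taking the positive root), δ = (−78 + √15006.00) / 50 ≈ 0.890.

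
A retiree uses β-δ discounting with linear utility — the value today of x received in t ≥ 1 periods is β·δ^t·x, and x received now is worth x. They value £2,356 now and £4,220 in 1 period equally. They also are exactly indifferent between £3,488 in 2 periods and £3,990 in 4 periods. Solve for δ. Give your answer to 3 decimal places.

From the later pair, β·δ^2·3488 = β·δ^4·3990; dividing through, δ^2 = 3488/3990 = 0.87419, so δ = 0.93498.

δ ≈ 0.935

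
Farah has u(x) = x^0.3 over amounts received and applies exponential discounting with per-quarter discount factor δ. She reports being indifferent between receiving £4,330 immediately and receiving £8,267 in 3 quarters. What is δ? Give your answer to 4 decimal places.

δ ≈ 0.9374

The payoff in 3 quarters is discounted by δ^3, so u(4330) = δ^3·u(8267) and δ^3 = u(4330)/u(8267).
Since u(x) = x^0.3, δ^3 = (4330/8267)^0.3 = 0.52377^0.3 = 0.82365.
So δ = 0.82365^(1/3) ≈ 0.9374.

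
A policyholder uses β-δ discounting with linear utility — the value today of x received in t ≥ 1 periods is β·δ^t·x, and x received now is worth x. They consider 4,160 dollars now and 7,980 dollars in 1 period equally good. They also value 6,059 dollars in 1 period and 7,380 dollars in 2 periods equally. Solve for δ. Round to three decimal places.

δ ≈ 0.821

The second indifference involves only future payoffs, so β cancels: β·δ^1·6059 = β·δ^2·7380, giving δ = 6059/7380 = 0.82100.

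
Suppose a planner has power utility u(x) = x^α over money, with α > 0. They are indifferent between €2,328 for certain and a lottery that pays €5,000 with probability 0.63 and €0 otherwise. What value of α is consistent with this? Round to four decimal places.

α ≈ 0.6044

Since u(0) = 0, the lottery's EU is 0.63·5000^α.
Setting u(2328) equal to that: 2328^α = 0.63·5000^α ⇒ (2328/5000)^α = 0.63.
Take logs: α = ln 0.63 / ln(2328/5000) ≈ 0.604420.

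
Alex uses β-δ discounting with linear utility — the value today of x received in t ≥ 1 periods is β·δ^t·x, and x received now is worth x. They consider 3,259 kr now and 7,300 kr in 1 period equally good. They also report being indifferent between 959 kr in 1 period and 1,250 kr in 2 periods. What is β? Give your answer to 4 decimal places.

Both payoffs in the second observation are in the future, so β drops out: δ^1·959 = δ^2·1250 ⇒ δ = 959/1250 = 0.76720.
The first indifference: 3259 = β·δ·7300, so β = 3259/(δ·7300) = 3259/(0.76720·7300) ≈ 0.5819.

β ≈ 0.5819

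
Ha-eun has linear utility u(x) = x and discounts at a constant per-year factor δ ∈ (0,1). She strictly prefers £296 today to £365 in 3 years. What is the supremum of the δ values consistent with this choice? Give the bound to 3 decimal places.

δ < 0.933

Under u(x) = x this choice says 296 > δ^3·365.
Dividing by 365: δ^3 < 0.81096. Both sides are positive, so the cube root keeps the direction.
δ < 0.81096^(1/3) = 0.933.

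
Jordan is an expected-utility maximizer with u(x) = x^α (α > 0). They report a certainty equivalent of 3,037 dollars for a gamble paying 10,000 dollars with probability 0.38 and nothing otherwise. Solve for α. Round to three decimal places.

EU(lottery) = 0.38·10000^α + 0.62·0 = 0.38·10000^α.
Setting u(3037) equal to that: 3037^α = 0.38·10000^α ⇒ (3037/10000)^α = 0.38.
Taking logs: α·ln(3037/10000) = ln(0.38), so α = -0.967584 / -1.191715 ≈ 0.812.

α ≈ 0.812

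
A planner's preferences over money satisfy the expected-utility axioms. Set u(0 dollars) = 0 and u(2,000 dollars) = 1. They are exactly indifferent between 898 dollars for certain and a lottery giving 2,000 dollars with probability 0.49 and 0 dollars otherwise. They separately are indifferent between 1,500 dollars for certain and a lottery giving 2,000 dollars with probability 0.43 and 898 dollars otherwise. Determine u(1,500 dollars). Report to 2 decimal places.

The first gamble pins u(898 dollars): it must equal 0.49·1 + 0.51·0 = 0.49.
Then u(1,500 dollars) = 0.43·u(2,000 dollars) + 0.57·u(898 dollars) = 0.43·1.00 + 0.57·0.49 = 0.7093.

0.71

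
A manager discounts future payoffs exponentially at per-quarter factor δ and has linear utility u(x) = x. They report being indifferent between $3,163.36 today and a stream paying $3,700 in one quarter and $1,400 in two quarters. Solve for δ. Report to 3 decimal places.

δ ≈ 0.680

The stream is worth 3700δ + 1400δ² today, so 3700δ + 1400δ² = 3163.36.
So 1400δ² + 3700δ − 3163.36 = 0.
The positive root is δ = [−3700 + √(3700² + 4·1400·3163.36)] / (2·1400) = (−3700 + 5604.000)/2800 ≈ 0.680.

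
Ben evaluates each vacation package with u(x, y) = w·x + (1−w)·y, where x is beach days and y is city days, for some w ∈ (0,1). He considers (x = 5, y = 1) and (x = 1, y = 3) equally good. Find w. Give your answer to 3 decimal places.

w = 0.333

Indifference: w·5 + (1−w)·1 = w·1 + (1−w)·3.
Rearranging, 4·w − 2·(1−w) = 0.
Hence w = 2/(4+2) = 2/6 = 0.333.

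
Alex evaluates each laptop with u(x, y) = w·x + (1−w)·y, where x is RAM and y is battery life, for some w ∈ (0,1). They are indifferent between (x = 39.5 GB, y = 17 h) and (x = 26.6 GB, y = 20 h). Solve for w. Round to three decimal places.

w = 0.189

Indifference: w·39.5 + (1−w)·17 = w·26.6 + (1−w)·20.
w·(39.5−26.6) = (1−w)·(20−17), i.e. w·12.9 = (1−w)·3.
The marginal rate of substitution is 3/12.9, so w = 3/(12.9+3) = 0.189.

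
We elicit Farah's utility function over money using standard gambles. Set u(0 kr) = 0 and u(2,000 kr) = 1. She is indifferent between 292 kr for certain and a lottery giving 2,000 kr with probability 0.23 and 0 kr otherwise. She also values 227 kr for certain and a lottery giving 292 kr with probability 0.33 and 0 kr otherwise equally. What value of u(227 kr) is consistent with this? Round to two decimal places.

From the first indifference, u(292 kr) = 0.23·u(2,000 kr) + 0.77·u(0 kr) = 0.23·1 + 0.77·0 = 0.23.
Then u(227 kr) = 0.33·u(292 kr) + 0.67·u(0 kr) = 0.33·0.23 + 0.67·0.00 = 0.0759.

0.08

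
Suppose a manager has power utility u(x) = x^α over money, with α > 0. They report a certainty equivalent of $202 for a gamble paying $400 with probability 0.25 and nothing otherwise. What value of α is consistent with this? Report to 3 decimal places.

The lottery's expected utility is 0.25·u(400) + 0.75·u(0) = 0.25·400^α (since u(0) = 0 for α > 0).
Equating: 202^α = 0.25·400^α, i.e. 0.5050^α = 0.25.
Taking logs: α·ln(202/400) = ln(0.25), so α = -1.386294 / -0.683197 ≈ 2.029.

α ≈ 2.029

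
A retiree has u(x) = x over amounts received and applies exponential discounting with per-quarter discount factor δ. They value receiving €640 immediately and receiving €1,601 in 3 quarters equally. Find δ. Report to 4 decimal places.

Equating discounted utilities: u(640) = δ^3·u(1601) ⇒ δ^3 = u(640)/u(1601).
With u(x) = x: δ^3 = 640/1601 = 0.39975.
So δ = 0.39975^(1/3) ≈ 0.7367.

δ ≈ 0.7367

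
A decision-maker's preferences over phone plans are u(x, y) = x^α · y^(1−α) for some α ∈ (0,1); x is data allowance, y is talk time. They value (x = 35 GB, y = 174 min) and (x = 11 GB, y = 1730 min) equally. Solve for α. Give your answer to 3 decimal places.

The Cobb–Douglas utilities coincide, so 35^α·174^(1−α) = 11^α·1730^(1−α).
(35/11)^α = (1730/174)^(1−α); take logs: α·ln(35/11) = (1−α)·ln(1730/174), i.e. α·1.157453 = (1−α)·2.296821.
So α/(1−α) = (2.296821)/(1.157453) = 1.984375, and α = 1.984375/2.984375 ≈ 0.665.

α ≈ 0.665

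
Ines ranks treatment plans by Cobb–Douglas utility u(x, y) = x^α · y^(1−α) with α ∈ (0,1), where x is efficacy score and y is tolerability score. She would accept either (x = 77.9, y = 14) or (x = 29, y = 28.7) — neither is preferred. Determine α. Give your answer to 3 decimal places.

Set the two utilities equal: 77.9^α·14^(1−α) = 29^α·28.7^(1−α).
Rearrange to (77.9/29)^α = (28.7/14)^(1−α) and take logs: α·0.988130 = (1−α)·0.717840.
Thus α·(1.705970) = 0.717840, so α = 0.717840/1.705970 ≈ 0.421.

α ≈ 0.421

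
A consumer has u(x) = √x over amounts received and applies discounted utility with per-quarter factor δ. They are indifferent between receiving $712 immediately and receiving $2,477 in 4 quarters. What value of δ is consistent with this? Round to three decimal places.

The payoff in 4 quarters is discounted by δ^4, so u(712) = δ^4·u(2477) and δ^4 = u(712)/u(2477).
Since u(x) = √x, δ^4 = √(712/2477) = 0.53614.
Taking the 4th root: δ = 0.53614^(1/4) ≈ 0.856.

δ ≈ 0.856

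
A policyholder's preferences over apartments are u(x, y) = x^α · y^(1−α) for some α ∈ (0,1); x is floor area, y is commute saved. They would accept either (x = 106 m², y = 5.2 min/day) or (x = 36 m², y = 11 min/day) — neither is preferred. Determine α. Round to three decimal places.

α ≈ 0.410

Set the two utilities equal: 106^α·5.2^(1−α) = 36^α·11^(1−α).
Rearrange to (106/36)^α = (11/5.2)^(1−α) and take logs: α·1.079920 = (1−α)·0.749237.
Thus α·(1.829157) = 0.749237, so α = 0.749237/1.829157 ≈ 0.410.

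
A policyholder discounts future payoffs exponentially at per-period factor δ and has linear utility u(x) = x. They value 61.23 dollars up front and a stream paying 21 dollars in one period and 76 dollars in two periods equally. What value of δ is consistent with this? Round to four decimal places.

The stream is worth 21δ + 76δ² today, so 21δ + 76δ² = 61.23.
That is, 76δ² + 21δ − 61.23 = 0, a quadratic in δ.
By the quadratic formula (taking the positive root), δ = (−21 + √19054.92) / 152 ≈ 0.7700.

δ ≈ 0.7700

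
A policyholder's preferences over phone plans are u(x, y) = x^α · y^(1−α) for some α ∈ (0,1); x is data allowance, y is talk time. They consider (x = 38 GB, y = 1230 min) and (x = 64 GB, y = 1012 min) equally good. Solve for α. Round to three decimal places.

α ≈ 0.272

The Cobb–Douglas utilities coincide, so 38^α·1230^(1−α) = 64^α·1012^(1−α).
(38/64)^α = (1012/1230)^(1−α); take logs: α·ln(38/64) = (1−α)·ln(1012/1230), i.e. α·-0.521297 = (1−α)·-0.195086.
With A = -0.521297 and B = -0.195086: α·A = (1−α)·B, so α = B/(A+B) = -0.195086/-0.716383 ≈ 0.272.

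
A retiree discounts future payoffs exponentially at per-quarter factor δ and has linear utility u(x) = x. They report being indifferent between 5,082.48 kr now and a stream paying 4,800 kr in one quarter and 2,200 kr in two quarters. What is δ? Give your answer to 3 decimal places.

δ ≈ 0.780

Present value of the stream is 4800·δ + 2200·δ². Indifference gives 4800δ + 2200δ² = 5082.48.
That is, 2200δ² + 4800δ − 5082.48 = 0, a quadratic in δ.
By the quadratic formula (taking the positive root), δ = (−4800 + √67765824.00) / 4400 ≈ 0.780.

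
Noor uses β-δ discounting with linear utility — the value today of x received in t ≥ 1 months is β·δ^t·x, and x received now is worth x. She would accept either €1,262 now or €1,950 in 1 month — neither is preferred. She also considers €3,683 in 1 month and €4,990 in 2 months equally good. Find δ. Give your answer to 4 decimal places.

δ ≈ 0.7381

From the later pair, β·δ^1·3683 = β·δ^2·4990; dividing through, δ = 3683/4990 = 0.73808.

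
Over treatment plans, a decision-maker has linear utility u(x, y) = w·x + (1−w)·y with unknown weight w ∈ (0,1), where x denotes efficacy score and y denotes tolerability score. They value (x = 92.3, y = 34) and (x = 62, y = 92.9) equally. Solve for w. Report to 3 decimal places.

Equating utilities: w·92.3 + (1−w)·34 = w·62 + (1−w)·92.9.
w·(92.3−62) = (1−w)·(92.9−34), i.e. w·30.3 = (1−w)·58.9.
The marginal rate of substitution is 58.9/30.3, so w = 58.9/(30.3+58.9) = 0.660.

w = 0.660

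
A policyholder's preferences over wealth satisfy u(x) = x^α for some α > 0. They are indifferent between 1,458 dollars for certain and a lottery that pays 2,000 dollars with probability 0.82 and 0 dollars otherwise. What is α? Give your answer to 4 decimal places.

The lottery's expected utility is 0.82·u(2000) + 0.18·u(0) = 0.82·2000^α (since u(0) = 0 for α > 0).
Setting u(1458) equal to that: 1458^α = 0.82·2000^α ⇒ (1458/2000)^α = 0.82.
Take logs: α = ln 0.82 / ln(1458/2000) ≈ 0.627847.

α ≈ 0.6278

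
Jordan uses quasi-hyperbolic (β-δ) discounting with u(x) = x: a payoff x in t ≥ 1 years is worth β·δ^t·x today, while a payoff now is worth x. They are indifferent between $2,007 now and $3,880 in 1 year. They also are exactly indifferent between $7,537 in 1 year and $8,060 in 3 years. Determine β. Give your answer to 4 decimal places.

Both payoffs in the second observation are in the future, so β drops out: δ^1·7537 = δ^3·8060 ⇒ δ^2 = 7537/8060 = 0.93511, so δ = 0.96701.
The first indifference: 2007 = β·δ·3880, so β = 2007/(δ·3880) = 2007/(0.96701·3880) ≈ 0.5349.

β ≈ 0.5349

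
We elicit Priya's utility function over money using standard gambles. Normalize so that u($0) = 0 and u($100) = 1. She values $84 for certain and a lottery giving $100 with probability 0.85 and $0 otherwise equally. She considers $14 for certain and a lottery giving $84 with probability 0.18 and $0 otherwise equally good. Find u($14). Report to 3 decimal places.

0.153

From the first indifference, u($84) = 0.85·u($100) + 0.15·u($0) = 0.85·1 + 0.15·0 = 0.85.
The second indifference gives u($14) = 0.18·u($84) + 0.82·u($0) = 0.18·0.85 + 0.82·0.00 = 0.1530.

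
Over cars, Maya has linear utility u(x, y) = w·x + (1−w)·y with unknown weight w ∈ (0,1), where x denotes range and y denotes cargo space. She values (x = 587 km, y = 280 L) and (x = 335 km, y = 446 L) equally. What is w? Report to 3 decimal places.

u(587,280) = u(335,446) means w·587 + (1−w)·280 = w·335 + (1−w)·446.
w·(587−335) = (1−w)·(446−280), i.e. w·252 = (1−w)·166.
The marginal rate of substitution is 166/252, so w = 166/(252+166) = 0.397.

w = 0.397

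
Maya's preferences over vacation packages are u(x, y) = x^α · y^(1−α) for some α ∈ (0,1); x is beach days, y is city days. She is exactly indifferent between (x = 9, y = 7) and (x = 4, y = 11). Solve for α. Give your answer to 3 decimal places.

Set the two utilities equal: 9^α·7^(1−α) = 4^α·11^(1−α).
Taking logs: α·ln 9 + (1−α)·ln 7 = α·ln 4 + (1−α)·ln 11, i.e. α·0.810930 = (1−α)·0.451985.
Thus α·(1.262915) = 0.451985, so α = 0.451985/1.262915 ≈ 0.358.

α ≈ 0.358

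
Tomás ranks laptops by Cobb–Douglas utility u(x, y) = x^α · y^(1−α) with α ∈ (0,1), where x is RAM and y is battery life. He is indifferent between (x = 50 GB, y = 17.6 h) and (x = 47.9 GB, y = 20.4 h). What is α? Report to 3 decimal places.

α ≈ 0.775

Set the two utilities equal: 50^α·17.6^(1−α) = 47.9^α·20.4^(1−α).
(50/47.9)^α = (20.4/17.6)^(1−α); take logs: α·ln(50/47.9) = (1−α)·ln(20.4/17.6), i.e. α·0.042908 = (1−α)·0.147636.
With A = 0.042908 and B = 0.147636: α·A = (1−α)·B, so α = B/(A+B) = 0.147636/0.190544 ≈ 0.775.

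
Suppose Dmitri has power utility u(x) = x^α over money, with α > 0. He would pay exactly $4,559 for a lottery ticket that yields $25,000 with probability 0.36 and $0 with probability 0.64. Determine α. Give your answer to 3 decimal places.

The lottery's expected utility is 0.36·u(25000) + 0.64·u(0) = 0.36·25000^α (since u(0) = 0 for α > 0).
Indifference: 4559^α = 0.36·25000^α, so (4559/25000)^α = 0.36.
Taking logs: α·ln(4559/25000) = ln(0.36), so α = -1.021651 / -1.701773 ≈ 0.600.

α ≈ 0.600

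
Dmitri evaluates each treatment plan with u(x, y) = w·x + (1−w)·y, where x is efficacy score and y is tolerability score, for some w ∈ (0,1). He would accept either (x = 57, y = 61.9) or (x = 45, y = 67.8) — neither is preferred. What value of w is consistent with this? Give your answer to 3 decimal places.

w = 0.330

Equating utilities: w·57 + (1−w)·61.9 = w·45 + (1−w)·67.8.
Rearranging, 12·w − 5.9·(1−w) = 0.
The marginal rate of substitution is 5.9/12, so w = 5.9/(12+5.9) = 0.330.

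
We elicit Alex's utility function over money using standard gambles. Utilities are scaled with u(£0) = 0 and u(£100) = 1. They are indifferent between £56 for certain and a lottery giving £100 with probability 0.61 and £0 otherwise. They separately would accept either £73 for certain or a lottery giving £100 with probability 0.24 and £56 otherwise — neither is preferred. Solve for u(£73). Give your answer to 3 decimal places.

First, u(£56) = 0.61·u(£100) + 0.39·u(£0) = 0.61.
Chaining: u(£73) = 0.24·1.00 + 0.76·0.61 = 0.7036.

0.704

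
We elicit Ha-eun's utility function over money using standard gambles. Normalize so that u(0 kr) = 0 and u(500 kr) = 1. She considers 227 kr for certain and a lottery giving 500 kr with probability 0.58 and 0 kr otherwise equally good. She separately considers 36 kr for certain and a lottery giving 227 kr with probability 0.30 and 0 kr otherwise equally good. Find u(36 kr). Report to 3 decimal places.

The first gamble pins u(227 kr): it must equal 0.58·1 + 0.42·0 = 0.58.
Chaining: u(36 kr) = 0.30·0.58 + 0.70·0.00 = 0.1740.

0.174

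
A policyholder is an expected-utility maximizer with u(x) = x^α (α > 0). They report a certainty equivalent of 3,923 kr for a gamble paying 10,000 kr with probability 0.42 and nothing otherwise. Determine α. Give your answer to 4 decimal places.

α ≈ 0.9271

Since u(0) = 0, the lottery's EU is 0.42·10000^α.
Equating: 3923^α = 0.42·10000^α, i.e. 0.3923^α = 0.42.
α = ln(0.42) / ln(3923/10000) = -0.8675006/-0.9357284 ≈ 0.9271.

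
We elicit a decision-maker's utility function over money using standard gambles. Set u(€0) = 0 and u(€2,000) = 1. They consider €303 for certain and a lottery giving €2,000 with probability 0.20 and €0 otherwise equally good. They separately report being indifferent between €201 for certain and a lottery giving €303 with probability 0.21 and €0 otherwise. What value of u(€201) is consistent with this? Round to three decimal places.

0.042

First, u(€303) = 0.20·u(€2,000) + 0.80·u(€0) = 0.20.
Chaining: u(€201) = 0.21·0.20 + 0.79·0.00 = 0.0420.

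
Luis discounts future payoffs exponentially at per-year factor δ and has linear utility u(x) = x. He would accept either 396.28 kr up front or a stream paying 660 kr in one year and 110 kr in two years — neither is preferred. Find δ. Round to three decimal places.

δ ≈ 0.550

The stream is worth 660δ + 110δ² today, so 660δ + 110δ² = 396.28.
So 110δ² + 660δ − 396.28 = 0.
The positive root is δ = [−660 + √(660² + 4·110·396.28)] / (2·110) = (−660 + 781.001)/220 ≈ 0.550.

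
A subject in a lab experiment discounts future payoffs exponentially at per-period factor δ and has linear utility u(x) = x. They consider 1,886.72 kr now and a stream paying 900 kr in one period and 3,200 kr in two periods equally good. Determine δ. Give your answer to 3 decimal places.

δ ≈ 0.640

Equating present values: 1886.72 = 900δ + 3200δ².
Rearranged: 3200δ² + 900δ − 1886.72 = 0.
δ = (−900 + √(900² + 4·3200·1886.72)) / (2·3200) = (−900 + √24960016.00) / 6400 ≈ 0.640.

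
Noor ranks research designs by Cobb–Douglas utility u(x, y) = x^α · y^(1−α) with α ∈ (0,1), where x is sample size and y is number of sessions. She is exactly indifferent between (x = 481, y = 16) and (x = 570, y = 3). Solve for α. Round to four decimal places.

α ≈ 0.9079

The Cobb–Douglas utilities coincide, so 481^α·16^(1−α) = 570^α·3^(1−α).
Taking logs: α·ln 481 + (1−α)·ln 16 = α·ln 570 + (1−α)·ln 3, i.e. α·-0.1697691 = (1−α)·-1.6739764.
With A = -0.1697691 and B = -1.6739764: α·A = (1−α)·B, so α = B/(A+B) = -1.6739764/-1.8437455 ≈ 0.9079.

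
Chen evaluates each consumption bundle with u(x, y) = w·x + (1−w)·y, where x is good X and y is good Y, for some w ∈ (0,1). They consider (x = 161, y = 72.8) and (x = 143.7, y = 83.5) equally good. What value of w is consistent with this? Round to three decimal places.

w = 0.382

Indifference: w·161 + (1−w)·72.8 = w·143.7 + (1−w)·83.5.
Collecting terms: w·17.3 = (1−w)·10.7.
Hence w = 10.7/(17.3+10.7) = 10.7/28 = 0.382.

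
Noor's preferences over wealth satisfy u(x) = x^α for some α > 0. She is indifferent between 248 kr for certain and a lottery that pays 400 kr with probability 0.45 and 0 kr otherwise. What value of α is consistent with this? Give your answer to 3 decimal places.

EU(lottery) = 0.45·400^α + 0.55·0 = 0.45·400^α.
Equating: 248^α = 0.45·400^α, i.e. 0.6200^α = 0.45.
Take logs: α = ln 0.45 / ln(248/400) ≈ 1.67039.

α ≈ 1.670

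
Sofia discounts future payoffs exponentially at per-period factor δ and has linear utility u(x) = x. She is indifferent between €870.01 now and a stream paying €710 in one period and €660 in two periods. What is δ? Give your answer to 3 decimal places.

The stream is worth 710δ + 660δ² today, so 710δ + 660δ² = 870.01.
That is, 660δ² + 710δ − 870.01 = 0, a quadratic in δ.
The positive root is δ = [−710 + √(710² + 4·660·870.01)] / (2·660) = (−710 + 1673.597)/1320 ≈ 0.730.

δ ≈ 0.730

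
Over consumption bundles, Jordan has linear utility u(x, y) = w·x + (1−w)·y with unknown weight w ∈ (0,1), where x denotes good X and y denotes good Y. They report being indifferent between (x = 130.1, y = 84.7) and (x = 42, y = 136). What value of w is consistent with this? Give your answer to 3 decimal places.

w = 0.368

u(130.1,84.7) = u(42,136) means w·130.1 + (1−w)·84.7 = w·42 + (1−w)·136.
Rearranging, 88.1·w − 51.3·(1−w) = 0.
Hence w = 51.3/(88.1+51.3) = 51.3/139.4 = 0.368.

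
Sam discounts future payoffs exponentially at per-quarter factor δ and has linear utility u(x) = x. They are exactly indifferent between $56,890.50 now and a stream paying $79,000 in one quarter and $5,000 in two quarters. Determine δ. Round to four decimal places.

Present value of the stream is 79000·δ + 5000·δ². Indifference gives 79000δ + 5000δ² = 56890.50.
So 5000δ² + 79000δ − 56890.50 = 0.
δ = (−79000 + √(79000² + 4·5000·56890.50)) / (2·5000) = (−79000 + √7378810000.00) / 10000 ≈ 0.6900.

δ ≈ 0.6900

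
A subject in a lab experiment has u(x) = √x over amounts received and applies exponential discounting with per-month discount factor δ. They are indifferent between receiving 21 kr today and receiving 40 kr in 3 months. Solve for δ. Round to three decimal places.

δ ≈ 0.898

Indifference means u(21) = δ^3 · u(40), so δ^3 = u(21)/u(40).
With u(x) = √x: δ^3 = √21/√40 = √(21/40) = 0.72457.
Taking the cube root: δ = 0.72457^(1/3) ≈ 0.898.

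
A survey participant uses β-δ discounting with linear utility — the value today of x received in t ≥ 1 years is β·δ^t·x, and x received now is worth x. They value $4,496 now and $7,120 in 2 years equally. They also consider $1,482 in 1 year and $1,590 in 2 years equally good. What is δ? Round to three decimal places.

From the later pair, β·δ^1·1482 = β·δ^2·1590; dividing through, δ = 1482/1590 = 0.93208.

δ ≈ 0.932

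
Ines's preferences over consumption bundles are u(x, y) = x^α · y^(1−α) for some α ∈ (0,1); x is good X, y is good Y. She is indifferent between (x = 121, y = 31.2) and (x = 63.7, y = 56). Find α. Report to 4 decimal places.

The Cobb–Douglas utilities coincide, so 121^α·31.2^(1−α) = 63.7^α·56^(1−α).
(121/63.7)^α = (56/31.2)^(1−α); take logs: α·ln(121/63.7) = (1−α)·ln(56/31.2), i.e. α·0.6416060 = (1−α)·0.5849336.
So α/(1−α) = (0.5849336)/(0.6416060) = 0.9116710, and α = 0.9116710/1.9116710 ≈ 0.4769.

α ≈ 0.4769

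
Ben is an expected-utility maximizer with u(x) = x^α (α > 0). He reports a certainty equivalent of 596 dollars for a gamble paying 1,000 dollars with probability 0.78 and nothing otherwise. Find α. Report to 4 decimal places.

The lottery's expected utility is 0.78·u(1000) + 0.22·u(0) = 0.78·1000^α (since u(0) = 0 for α > 0).
Setting u(596) equal to that: 596^α = 0.78·1000^α ⇒ (596/1000)^α = 0.78.
Take logs: α = ln 0.78 / ln(596/1000) ≈ 0.480105.

α ≈ 0.4801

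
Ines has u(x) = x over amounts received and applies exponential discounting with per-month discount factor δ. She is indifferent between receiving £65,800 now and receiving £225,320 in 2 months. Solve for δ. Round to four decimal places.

Equating discounted utilities: u(65800) = δ^2·u(225320) ⇒ δ^2 = u(65800)/u(225320).
With u(x) = x: δ^2 = 65800/225320 = 0.29203.
Taking the square root: δ = 0.29203^(1/2) ≈ 0.5404.

δ ≈ 0.5404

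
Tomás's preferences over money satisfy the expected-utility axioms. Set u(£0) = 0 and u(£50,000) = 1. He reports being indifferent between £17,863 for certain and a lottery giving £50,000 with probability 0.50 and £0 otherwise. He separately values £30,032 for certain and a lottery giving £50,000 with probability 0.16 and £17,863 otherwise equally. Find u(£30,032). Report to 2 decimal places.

0.58

From the first indifference, u(£17,863) = 0.50·u(£50,000) + 0.50·u(£0) = 0.50·1 + 0.50·0 = 0.50.
Chaining: u(£30,032) = 0.16·1.00 + 0.84·0.50 = 0.5800.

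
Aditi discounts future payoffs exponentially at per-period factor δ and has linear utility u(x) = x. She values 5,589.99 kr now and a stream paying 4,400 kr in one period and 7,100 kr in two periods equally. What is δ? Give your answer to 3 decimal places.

δ ≈ 0.630

Equating present values: 5589.99 = 4400δ + 7100δ².
That is, 7100δ² + 4400δ − 5589.99 = 0, a quadratic in δ.
By the quadratic formula (taking the positive root), δ = (−4400 + √178115716.00) / 14200 ≈ 0.630.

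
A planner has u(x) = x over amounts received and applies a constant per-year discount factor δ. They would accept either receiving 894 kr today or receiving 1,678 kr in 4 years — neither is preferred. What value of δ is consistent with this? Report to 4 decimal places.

Equating discounted utilities: u(894) = δ^4·u(1678) ⇒ δ^4 = u(894)/u(1678).
With u(x) = x: δ^4 = 894/1678 = 0.53278.
Taking the 4th root: δ = 0.53278^(1/4) ≈ 0.8544.

δ ≈ 0.8544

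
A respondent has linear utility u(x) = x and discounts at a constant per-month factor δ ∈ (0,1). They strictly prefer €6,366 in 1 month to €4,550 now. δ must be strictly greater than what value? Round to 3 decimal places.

Under u(x) = x this choice says 4550 < δ·6366.
So δ > 4550/6366 = 0.71473.

δ > 0.715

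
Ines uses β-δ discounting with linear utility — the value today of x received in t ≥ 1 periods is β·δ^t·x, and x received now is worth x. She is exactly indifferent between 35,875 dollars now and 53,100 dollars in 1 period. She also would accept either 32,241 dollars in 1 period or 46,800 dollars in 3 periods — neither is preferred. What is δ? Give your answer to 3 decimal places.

Both payoffs in the second observation are in the future, so β drops out: δ^1·32241 = δ^3·46800 ⇒ δ^2 = 32241/46800 = 0.68891, so δ = 0.83001.

δ ≈ 0.830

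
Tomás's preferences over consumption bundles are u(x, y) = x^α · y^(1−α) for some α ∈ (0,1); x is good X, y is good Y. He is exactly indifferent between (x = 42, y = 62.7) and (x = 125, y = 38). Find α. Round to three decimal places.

α ≈ 0.315

Set the two utilities equal: 42^α·62.7^(1−α) = 125^α·38^(1−α).
Taking logs: α·ln 42 + (1−α)·ln 62.7 = α·ln 125 + (1−α)·ln 38, i.e. α·-1.090644 = (1−α)·-0.500775.
So α/(1−α) = (-0.500775)/(-1.090644) = 0.459155, and α = 0.459155/1.459155 ≈ 0.315.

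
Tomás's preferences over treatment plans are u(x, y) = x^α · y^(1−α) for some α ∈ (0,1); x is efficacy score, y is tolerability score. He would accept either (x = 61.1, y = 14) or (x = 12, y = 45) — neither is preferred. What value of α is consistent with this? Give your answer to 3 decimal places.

α ≈ 0.418

The Cobb–Douglas utilities coincide, so 61.1^α·14^(1−α) = 12^α·45^(1−α).
Rearrange to (61.1/12)^α = (45/14)^(1−α) and take logs: α·1.627605 = (1−α)·1.167605.
Thus α·(2.795210) = 1.167605, so α = 1.167605/2.795210 ≈ 0.418.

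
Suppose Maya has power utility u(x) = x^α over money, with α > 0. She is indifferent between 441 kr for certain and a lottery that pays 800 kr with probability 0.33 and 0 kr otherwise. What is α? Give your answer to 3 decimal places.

EU(lottery) = 0.33·800^α + 0.67·0 = 0.33·800^α.
Indifference: 441^α = 0.33·800^α, so (441/800)^α = 0.33.
α = ln(0.33) / ln(441/800) = -1.108663/-0.595567 ≈ 1.862.

α ≈ 1.862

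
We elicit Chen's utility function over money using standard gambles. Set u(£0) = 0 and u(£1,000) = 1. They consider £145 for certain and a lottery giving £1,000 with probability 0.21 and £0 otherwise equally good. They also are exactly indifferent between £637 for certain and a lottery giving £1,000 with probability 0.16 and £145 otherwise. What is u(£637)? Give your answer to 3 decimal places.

0.336

First, u(£145) = 0.21·u(£1,000) + 0.79·u(£0) = 0.21.
The second indifference gives u(£637) = 0.16·u(£1,000) + 0.84·u(£145) = 0.16·1.00 + 0.84·0.21 = 0.3364.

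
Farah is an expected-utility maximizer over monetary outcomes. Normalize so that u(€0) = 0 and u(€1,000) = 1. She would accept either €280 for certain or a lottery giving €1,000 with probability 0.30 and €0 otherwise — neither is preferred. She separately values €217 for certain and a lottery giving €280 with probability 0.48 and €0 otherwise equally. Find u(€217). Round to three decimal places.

From the first indifference, u(€280) = 0.30·u(€1,000) + 0.70·u(€0) = 0.30·1 + 0.70·0 = 0.30.
Chaining: u(€217) = 0.48·0.30 + 0.52·0.00 = 0.1440.

0.144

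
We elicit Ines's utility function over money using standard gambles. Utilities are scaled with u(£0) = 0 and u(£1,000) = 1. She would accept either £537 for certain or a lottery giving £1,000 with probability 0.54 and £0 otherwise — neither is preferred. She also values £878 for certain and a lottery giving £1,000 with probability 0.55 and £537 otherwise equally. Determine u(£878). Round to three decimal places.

0.793

The first gamble pins u(£537): it must equal 0.54·1 + 0.46·0 = 0.54.
Chaining: u(£878) = 0.55·1.00 + 0.45·0.54 = 0.7930.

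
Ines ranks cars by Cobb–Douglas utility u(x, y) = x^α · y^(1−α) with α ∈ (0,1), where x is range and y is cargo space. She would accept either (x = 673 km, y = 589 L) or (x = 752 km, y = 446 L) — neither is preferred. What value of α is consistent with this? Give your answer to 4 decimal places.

Set the two utilities equal: 673^α·589^(1−α) = 752^α·446^(1−α).
Taking logs: α·ln 673 + (1−α)·ln 589 = α·ln 752 + (1−α)·ln 446, i.e. α·-0.1109910 = (1−α)·-0.2781072.
Thus α·(-0.3890982) = -0.2781072, so α = -0.2781072/-0.3890982 ≈ 0.7147.

α ≈ 0.7147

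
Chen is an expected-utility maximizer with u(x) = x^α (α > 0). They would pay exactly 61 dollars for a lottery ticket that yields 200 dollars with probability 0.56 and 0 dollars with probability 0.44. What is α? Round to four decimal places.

α ≈ 0.4883

Since u(0) = 0, the lottery's EU is 0.56·200^α.
Setting u(61) equal to that: 61^α = 0.56·200^α ⇒ (61/200)^α = 0.56.
α = ln(0.56) / ln(61/200) = -0.5798185/-1.1874435 ≈ 0.4883.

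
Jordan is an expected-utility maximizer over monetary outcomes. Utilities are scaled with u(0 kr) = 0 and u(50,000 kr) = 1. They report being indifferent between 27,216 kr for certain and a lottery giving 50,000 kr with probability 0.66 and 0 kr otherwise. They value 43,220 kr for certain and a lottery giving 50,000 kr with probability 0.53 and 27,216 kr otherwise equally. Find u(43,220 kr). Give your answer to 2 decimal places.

0.84

The first gamble pins u(27,216 kr): it must equal 0.66·1 + 0.34·0 = 0.66.
Chaining: u(43,220 kr) = 0.53·1.00 + 0.47·0.66 = 0.8402.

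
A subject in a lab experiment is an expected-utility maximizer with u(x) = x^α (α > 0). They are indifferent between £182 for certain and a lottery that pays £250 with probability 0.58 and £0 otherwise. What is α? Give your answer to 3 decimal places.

α ≈ 1.716

EU(lottery) = 0.58·250^α + 0.42·0 = 0.58·250^α.
Equating: 182^α = 0.58·250^α, i.e. 0.7280^α = 0.58.
Taking logs: α·ln(182/250) = ln(0.58), so α = -0.544727 / -0.317454 ≈ 1.716.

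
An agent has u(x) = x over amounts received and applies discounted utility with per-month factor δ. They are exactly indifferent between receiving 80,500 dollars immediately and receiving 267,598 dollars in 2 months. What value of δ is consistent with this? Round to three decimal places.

Equating discounted utilities: u(80500) = δ^2·u(267598) ⇒ δ^2 = u(80500)/u(267598).
With u(x) = x: δ^2 = 80500/267598 = 0.30082.
Taking the square root: δ = 0.30082^(1/2) ≈ 0.548.

δ ≈ 0.548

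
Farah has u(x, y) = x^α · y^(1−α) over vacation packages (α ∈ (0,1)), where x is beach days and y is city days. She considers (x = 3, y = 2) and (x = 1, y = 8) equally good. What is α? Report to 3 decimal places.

Indifference: 3^α · 2^(1−α) = 1^α · 8^(1−α).
(3/1)^α = (8/2)^(1−α); take logs: α·ln(3/1) = (1−α)·ln(8/2), i.e. α·1.098612 = (1−α)·1.386294.
Thus α·(2.484906) = 1.386294, so α = 1.386294/2.484906 ≈ 0.558.

α ≈ 0.558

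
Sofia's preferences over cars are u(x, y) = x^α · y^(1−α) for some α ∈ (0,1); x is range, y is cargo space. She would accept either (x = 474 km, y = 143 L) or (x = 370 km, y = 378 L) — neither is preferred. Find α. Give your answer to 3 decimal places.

α ≈ 0.797

Set the two utilities equal: 474^α·143^(1−α) = 370^α·378^(1−α).
Rearrange to (474/370)^α = (378/143)^(1−α) and take logs: α·0.247704 = (1−α)·0.972050.
So α/(1−α) = (0.972050)/(0.247704) = 3.924240, and α = 3.924240/4.924240 ≈ 0.797.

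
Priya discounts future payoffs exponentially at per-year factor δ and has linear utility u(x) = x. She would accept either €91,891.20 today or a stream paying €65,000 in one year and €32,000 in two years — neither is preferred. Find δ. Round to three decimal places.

δ ≈ 0.960

Present value of the stream is 65000·δ + 32000·δ². Indifference gives 65000δ + 32000δ² = 91891.20.
That is, 32000δ² + 65000δ − 91891.20 = 0, a quadratic in δ.
By the quadratic formula (taking the positive root), δ = (−65000 + √15987073600.00) / 64000 ≈ 0.960.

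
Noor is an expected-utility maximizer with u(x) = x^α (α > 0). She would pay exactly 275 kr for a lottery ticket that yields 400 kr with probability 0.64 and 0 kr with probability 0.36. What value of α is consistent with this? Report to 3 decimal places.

α ≈ 1.191

The lottery's expected utility is 0.64·u(400) + 0.36·u(0) = 0.64·400^α (since u(0) = 0 for α > 0).
Equating: 275^α = 0.64·400^α, i.e. 0.6875^α = 0.64.
Take logs: α = ln 0.64 / ln(275/400) ≈ 1.19107.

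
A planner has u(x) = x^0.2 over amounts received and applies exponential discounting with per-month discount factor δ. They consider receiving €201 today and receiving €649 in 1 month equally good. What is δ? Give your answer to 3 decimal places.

The payoff in 1 month is discounted by δ, so u(201) = δ·u(649) and δ = u(201)/u(649).
Since u(x) = x^0.2, δ = (201/649)^0.2 = 0.30971^0.2 = 0.79103.

δ ≈ 0.791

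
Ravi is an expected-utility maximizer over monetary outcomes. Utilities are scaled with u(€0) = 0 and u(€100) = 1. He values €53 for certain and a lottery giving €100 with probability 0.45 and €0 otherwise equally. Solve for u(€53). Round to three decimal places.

0.450

The indifference gives u(€53) = 0.45·u(€100) + 0.55·u(€0) = 0.45·1 + 0.55·0 = 0.45.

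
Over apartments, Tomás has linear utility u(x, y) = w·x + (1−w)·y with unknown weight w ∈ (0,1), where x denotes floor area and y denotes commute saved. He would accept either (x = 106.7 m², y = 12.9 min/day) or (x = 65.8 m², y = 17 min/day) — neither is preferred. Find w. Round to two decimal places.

w = 0.09

Indifference: w·106.7 + (1−w)·12.9 = w·65.8 + (1−w)·17.
Rearranging, 40.9·w − 4.1·(1−w) = 0.
So w/(1−w) = 4.1/40.9 = 0.1002, giving w = 4.1/(40.9+4.1) = 0.09.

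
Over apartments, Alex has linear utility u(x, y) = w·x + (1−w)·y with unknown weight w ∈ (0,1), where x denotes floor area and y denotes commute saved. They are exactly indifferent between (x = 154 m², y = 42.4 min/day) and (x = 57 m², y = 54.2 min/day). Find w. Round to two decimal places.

w = 0.11

u(154,42.4) = u(57,54.2) means w·154 + (1−w)·42.4 = w·57 + (1−w)·54.2.
w·(154−57) = (1−w)·(54.2−42.4), i.e. w·97 = (1−w)·11.8.
So w/(1−w) = 11.8/97 = 0.1216, giving w = 11.8/(97+11.8) = 0.11.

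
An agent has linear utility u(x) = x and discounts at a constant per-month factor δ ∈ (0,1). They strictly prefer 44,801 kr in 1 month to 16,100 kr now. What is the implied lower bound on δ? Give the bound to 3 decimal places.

The preference means 16100 < δ·44801.
So δ > 16100/44801 = 0.35937.

δ > 0.359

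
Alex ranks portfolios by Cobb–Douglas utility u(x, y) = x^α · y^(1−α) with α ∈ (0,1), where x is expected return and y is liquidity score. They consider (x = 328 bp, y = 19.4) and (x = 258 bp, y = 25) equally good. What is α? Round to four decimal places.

α ≈ 0.5137

The Cobb–Douglas utilities coincide, so 328^α·19.4^(1−α) = 258^α·25^(1−α).
Taking logs: α·ln 328 + (1−α)·ln 19.4 = α·ln 258 + (1−α)·ln 25, i.e. α·0.2400540 = (1−α)·0.2536028.
With A = 0.2400540 and B = 0.2536028: α·A = (1−α)·B, so α = B/(A+B) = 0.2536028/0.4936568 ≈ 0.5137.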